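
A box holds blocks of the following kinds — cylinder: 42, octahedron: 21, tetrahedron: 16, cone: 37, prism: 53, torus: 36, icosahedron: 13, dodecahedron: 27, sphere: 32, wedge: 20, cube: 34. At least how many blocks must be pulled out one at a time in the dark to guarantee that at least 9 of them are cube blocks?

In the worst case for collecting cube blocks, every non-cube block comes out first.
There are 42 + 21 + 16 + 37 + 53 + 36 + 13 + 27 + 32 + 20 = 297 non-cube blocks altogether.
After those, each further block must be cube, so 297 + 9 = 306 draws guarantee 9 cube blocks.

306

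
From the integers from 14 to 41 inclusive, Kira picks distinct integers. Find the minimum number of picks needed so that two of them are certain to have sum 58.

A set avoiding the sum 58 can contain at most one of each pair {x, 58−x}, plus the 4 elements whose complement lies outside the range or equal to its own complement.
The integers 14, …, 29 (16 of them) are such a set: any two sum to at least 14+15 = 29 and at most 28+29 = 57 < 58.
By the pigeonhole principle, any 17th integer completes one of the 12 pairs, so 17 choices force a sum of 58.

17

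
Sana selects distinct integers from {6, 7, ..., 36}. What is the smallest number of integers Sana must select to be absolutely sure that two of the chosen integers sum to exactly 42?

A set avoiding the sum 42 can contain at most one of each pair {x, 42−x}, plus the 1 element equal to its own complement.
The integers 21, …, 36 (16 of them) are such a set: any two sum to at least 21+22 = 43 > 42.
By pigeonhole, any 17th integer completes one of the 15 pairs, so 17 choices force a sum of 42.

17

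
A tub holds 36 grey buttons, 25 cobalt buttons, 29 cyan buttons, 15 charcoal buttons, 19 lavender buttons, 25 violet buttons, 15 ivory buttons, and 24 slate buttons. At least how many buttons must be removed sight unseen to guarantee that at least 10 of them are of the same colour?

Pigeonhole: the 8 colours are the holes; the buttons drawn are the pigeons.
To avoid 10 of any one colour, the worst case takes at most 9 of each colour.
That gives 9 + 9 + 9 + 9 + 9 + 9 + 9 + 9 = 72 buttons with no colour reaching 10.
The next button forces some colour to 10, so 72 + 1 = 73.

73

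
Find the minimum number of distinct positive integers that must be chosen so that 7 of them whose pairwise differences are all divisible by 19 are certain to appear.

Integers whose pairwise differences are multiples of 19 are exactly those sharing a remainder mod 19. By pigeonhole, the 19 residue classes mod 19 are the pigeonholes.
With 114 integers one could put 6 in each residue class and have no class reach 7.
The 115th integer pushes some class to 7, so 19·6 + 1 = 115.

115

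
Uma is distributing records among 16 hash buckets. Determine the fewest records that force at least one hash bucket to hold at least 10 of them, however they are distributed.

With 144 records one could put exactly 9 in each of the 16 hash buckets, and no hash bucket would reach 10.
Pigeonhole: one more record must land in a hash bucket that already has 9, giving it 10.
So 16 × 9 + 1 = 145 records are required.

145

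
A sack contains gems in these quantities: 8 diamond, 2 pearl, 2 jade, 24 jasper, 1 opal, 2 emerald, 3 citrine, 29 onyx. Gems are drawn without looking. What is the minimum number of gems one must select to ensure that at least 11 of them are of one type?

By the pigeonhole principle, the 8 types are the holes; the gems drawn are the pigeons.
To avoid 11 of any one type, the worst case takes at most 10 of each type, or every gem of a type that has fewer than 10.
That gives 8 + 2 + 2 + 10 + 1 + 2 + 3 + 10 = 38 gems with no type reaching 11.
The next gem forces some type to 11, so 38 + 1 = 39.

39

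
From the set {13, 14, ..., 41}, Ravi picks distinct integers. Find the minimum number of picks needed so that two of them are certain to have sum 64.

21

Group the elements by complementary pair {x, 64−x}: {23,41}, {24,40}, {25,39}, …, giving 9 two-element pairs; the single value 32 (it cannot pair with itself since the integers are distinct); and 10 integers whose partner 64−x falls outside [13,41].
Pigeonhole: treating each of those 20 groups as a pigeonhole, one can pick one integer per group — 20 integers — with no two summing to 64.
The 21st integer lands in an occupied pair, forcing a sum of 64.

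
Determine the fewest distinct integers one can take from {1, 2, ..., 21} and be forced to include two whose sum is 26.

A set avoiding the sum 26 can contain at most one of each pair {x, 26−x}, plus the 5 elements whose complement lies outside the range or equal to its own complement.
The integers 1, …, 13 (13 of them) are such a set: any two sum to at least 1+2 = 3 and at most 12+13 = 25 < 26.
By pigeonhole, any 14th integer completes one of the 8 pairs, so 14 choices force a sum of 26.

14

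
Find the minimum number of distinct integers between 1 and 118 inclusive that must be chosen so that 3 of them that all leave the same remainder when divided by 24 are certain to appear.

49

Pigeonhole: the 24 residue classes mod 24 are the pigeonholes.
With 48 integers one could put 2 in each residue class and have no class reach 3.
The 49th integer pushes some class to 3, so 24·2 + 1 = 49.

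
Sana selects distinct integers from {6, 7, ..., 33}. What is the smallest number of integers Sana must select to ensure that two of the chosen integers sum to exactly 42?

17

A set avoiding the sum 42 can contain at most one of each pair {x, 42−x}, plus the 4 elements whose complement lies outside the range or equal to its own complement.
The integers 6, …, 21 (16 of them) are such a set: any two sum to at least 6+7 = 13 and at most 20+21 = 41 < 42.
Any 17th integer completes one of the 12 pairs, so 17 choices force a sum of 42.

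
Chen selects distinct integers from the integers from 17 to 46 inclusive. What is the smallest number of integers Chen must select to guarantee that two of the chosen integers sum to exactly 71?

20

Two chosen integers sum to 71 exactly when both halves of some pair {x, 71−x} with 25 ≤ x ≤ 71−x ≤ 46 are chosen — 11 such pairs.
The remaining 8 elements (those with no distinct partner in range) can never complete a 71-sum, so the worst case takes all of them and one from each pair: 8 + 11 = 19.
By pigeonhole, the 20th integer has to be the second member of some pair, so 19 + 1 = 20.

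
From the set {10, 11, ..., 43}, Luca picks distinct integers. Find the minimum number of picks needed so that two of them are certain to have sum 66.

25

A set avoiding the sum 66 can contain at most one of each pair {x, 66−x}, plus the 14 elements whose complement lies outside the range or equal to its own complement.
The integers 10, …, 33 (24 of them) are such a set: any two sum to at least 10+11 = 21 and at most 32+33 = 65 < 66.
By pigeonhole, any 25th integer completes one of the 10 pairs, so 25 choices force a sum of 66.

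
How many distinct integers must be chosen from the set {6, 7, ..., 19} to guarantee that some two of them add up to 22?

Two chosen integers sum to 22 exactly when both halves of some pair {x, 22−x} with 6 ≤ x ≤ 22−x ≤ 16 are chosen — 5 such pairs.
The remaining 4 elements (those with no distinct partner in range) can never complete a 22-sum, so the worst case takes all of them and one from each pair: 4 + 5 = 9.
The 10th integer has to be the second member of some pair, so 9 + 1 = 10.

10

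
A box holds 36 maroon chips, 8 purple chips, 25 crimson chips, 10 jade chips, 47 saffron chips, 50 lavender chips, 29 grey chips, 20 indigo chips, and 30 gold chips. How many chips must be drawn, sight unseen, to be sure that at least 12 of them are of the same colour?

96

By the pigeonhole principle, put each drawn chip into a box by colour. The largest draw with every box below 12 takes min(count, 11) from each colour; colours with fewer than 11 contribute all they have.
Σ min(cᵢ, 11) = 11 + 8 + 11 + 10 + 11 + 11 + 11 + 11 + 11 = 95.
Draw number 95 + 1 = 96 must push one box to 12.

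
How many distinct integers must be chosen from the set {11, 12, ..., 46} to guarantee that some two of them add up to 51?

Two chosen integers sum to 51 exactly when both halves of some pair {x, 51−x} with 11 ≤ x ≤ 51−x ≤ 40 are chosen — 15 such pairs.
The remaining 6 elements (those with no distinct partner in range) can never complete a 51-sum, so the worst case takes all of them and one from each pair: 6 + 15 = 21.
The 22nd integer has to be the second member of some pair, so 21 + 1 = 22.

22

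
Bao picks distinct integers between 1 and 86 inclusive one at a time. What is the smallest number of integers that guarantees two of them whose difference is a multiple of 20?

Integers whose pairwise differences are multiples of 20 are exactly those sharing a remainder mod 20. By pigeonhole, the 20 residue classes mod 20 are the pigeonholes.
With 20 integers one could put 1 in each residue class and have no class reach 2.
The 21st integer pushes some class to 2, so 20·1 + 1 = 21.

21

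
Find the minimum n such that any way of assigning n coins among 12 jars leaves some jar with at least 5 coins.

With 48 coins one could put exactly 4 in each of the 12 jars, and no jar would reach 5.
By pigeonhole, one more coin must land in a jar that already has 4, giving it 5.
So 12 × 4 + 1 = 49 coins are required.

49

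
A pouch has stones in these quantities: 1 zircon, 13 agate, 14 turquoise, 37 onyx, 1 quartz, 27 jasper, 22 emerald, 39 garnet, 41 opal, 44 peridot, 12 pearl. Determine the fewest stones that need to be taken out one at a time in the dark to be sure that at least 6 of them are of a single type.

48

An adversary could hand out at most 5 stones per type (zircon, quartz run out sooner): 1 + 5 + 5 + 5 + 1 + 5 + 5 + 5 + 5 + 5 + 5 = 47 stones and still no type has 6.
By the pigeonhole principle, one more stone lands in a type already at 5, so 48 draws are enough and 47 are not.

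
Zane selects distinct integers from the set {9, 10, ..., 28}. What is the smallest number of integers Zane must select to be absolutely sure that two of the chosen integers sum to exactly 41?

Two chosen integers sum to 41 exactly when both halves of some pair {x, 41−x} with 13 ≤ x ≤ 41−x ≤ 28 are chosen — 8 such pairs.
The remaining 4 elements (those with no distinct partner in range) can never complete a 41-sum, so the worst case takes all of them and one from each pair: 4 + 8 = 12.
Pigeonhole: the 13th integer has to be the second member of some pair, so 12 + 1 = 13.

13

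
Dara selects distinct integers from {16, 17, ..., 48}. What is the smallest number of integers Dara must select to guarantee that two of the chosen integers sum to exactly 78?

25

A set avoiding the sum 78 can contain at most one of each pair {x, 78−x}, plus the 15 elements whose complement lies outside the range or equal to its own complement.
The integers 16, …, 39 (24 of them) are such a set: any two sum to at least 16+17 = 33 and at most 38+39 = 77 < 78.
Any 25th integer completes one of the 9 pairs, so 25 choices force a sum of 78.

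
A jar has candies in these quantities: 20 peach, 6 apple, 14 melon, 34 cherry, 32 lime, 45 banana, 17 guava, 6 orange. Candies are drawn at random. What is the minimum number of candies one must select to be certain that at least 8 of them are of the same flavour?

55

By the pigeonhole principle, the 8 flavours are the holes; the candies drawn are the pigeons.
To avoid 8 of any one flavour, the worst case takes at most 7 of each flavour, or every candy of a flavour that has fewer than 7.
That gives 7 + 6 + 7 + 7 + 7 + 7 + 7 + 6 = 54 candies with no flavour reaching 8.
The next candy forces some flavour to 8, so 54 + 1 = 55.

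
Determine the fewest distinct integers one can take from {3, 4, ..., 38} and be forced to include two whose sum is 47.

A set avoiding the sum 47 can contain at most one of each pair {x, 47−x}, plus the 6 elements whose complement lies outside the range.
The integers 3, …, 23 (21 of them) are such a set: any two sum to at least 3+4 = 7 and at most 22+23 = 45 < 47.
By the pigeonhole principle, any 22nd integer completes one of the 15 pairs, so 22 choices force a sum of 47.

22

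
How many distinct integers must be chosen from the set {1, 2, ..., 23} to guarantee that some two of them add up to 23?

13

Two chosen integers sum to 23 exactly when both halves of some pair {x, 23−x} with 1 ≤ x ≤ 23−x ≤ 22 are chosen — 11 such pairs.
The remaining 1 element (those with no distinct partner in range) can never complete a 23-sum, so the worst case takes all of them and one from each pair: 1 + 11 = 12.
The 13th integer has to be the second member of some pair, so 12 + 1 = 13.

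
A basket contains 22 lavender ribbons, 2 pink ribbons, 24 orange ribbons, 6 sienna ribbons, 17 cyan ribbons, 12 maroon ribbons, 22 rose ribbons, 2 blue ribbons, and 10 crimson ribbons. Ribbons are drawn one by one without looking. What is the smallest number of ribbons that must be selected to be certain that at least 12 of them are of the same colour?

The 9 colours are the holes; the ribbons drawn are the pigeons.
To avoid 12 of any one colour, the worst case takes at most 11 of each colour, or every ribbon of a colour that has fewer than 11.
That gives 11 + 2 + 11 + 6 + 11 + 11 + 11 + 2 + 10 = 75 ribbons with no colour reaching 12.
The next ribbon forces some colour to 12, so 75 + 1 = 76.

76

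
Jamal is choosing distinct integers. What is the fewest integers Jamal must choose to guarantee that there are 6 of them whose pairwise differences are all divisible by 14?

71

Integers whose pairwise differences are multiples of 14 are exactly those sharing a remainder mod 14. By pigeonhole, the 14 residue classes mod 14 are the pigeonholes.
With 70 integers one could put 5 in each residue class and have no class reach 6.
The 71st integer pushes some class to 6, so 14·5 + 1 = 71.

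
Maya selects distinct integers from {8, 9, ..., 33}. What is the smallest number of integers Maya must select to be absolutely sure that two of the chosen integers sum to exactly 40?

A set avoiding the sum 40 can contain at most one of each pair {x, 40−x}, plus the 2 elements whose complement lies outside the range or equal to its own complement.
The integers 20, …, 33 (14 of them) are such a set: any two sum to at least 20+21 = 41 > 40.
Any 15th integer completes one of the 12 pairs, so 15 choices force a sum of 40.

15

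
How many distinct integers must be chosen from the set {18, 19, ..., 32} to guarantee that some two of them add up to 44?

12

Two chosen integers sum to 44 exactly when both halves of some pair {x, 44−x} with 18 ≤ x ≤ 44−x ≤ 26 are chosen — 4 such pairs.
The remaining 7 elements (those with no distinct partner in range) can never complete a 44-sum, so the worst case takes all of them and one from each pair: 7 + 4 = 11.
Pigeonhole: the 12th integer has to be the second member of some pair, so 11 + 1 = 12.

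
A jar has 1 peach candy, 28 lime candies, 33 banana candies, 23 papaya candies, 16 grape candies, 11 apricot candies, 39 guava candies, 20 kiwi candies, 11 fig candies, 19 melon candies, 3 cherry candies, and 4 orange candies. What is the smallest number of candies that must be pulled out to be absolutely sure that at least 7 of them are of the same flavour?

63

Put each drawn candy into a box by flavour. The largest draw with every box below 7 takes min(count, 6) from each flavour; flavours with fewer than 6 contribute all they have.
Σ min(cᵢ, 6) = 1 + 6 + 6 + 6 + 6 + 6 + 6 + 6 + 6 + 6 + 3 + 4 = 62.
Draw number 62 + 1 = 63 must push one box to 7.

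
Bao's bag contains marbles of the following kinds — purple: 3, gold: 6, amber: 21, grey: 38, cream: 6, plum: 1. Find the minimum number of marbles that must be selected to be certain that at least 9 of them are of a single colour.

33

By the pigeonhole principle, the 6 colours are the holes; the marbles drawn are the pigeons.
To avoid 9 of any one colour, the worst case takes at most 8 of each colour, or every marble of a colour that has fewer than 8.
That gives 3 + 6 + 8 + 8 + 6 + 1 = 32 marbles with no colour reaching 9.
The next marble forces some colour to 9, so 32 + 1 = 33.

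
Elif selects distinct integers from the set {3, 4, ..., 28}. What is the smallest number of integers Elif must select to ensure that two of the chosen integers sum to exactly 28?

16

Group the elements by complementary pair {x, 28−x}: {3,25}, {4,24}, {5,23}, …, giving 11 two-element pairs, the single value 14 (it cannot pair with itself since the integers are distinct), and 3 integers whose partner 28−x falls outside [3,28].
Treating each of those 15 groups as a pigeonhole, one can pick one integer per group — 15 integers — with no two summing to 28.
The 16th integer lands in an occupied pair, forcing a sum of 28.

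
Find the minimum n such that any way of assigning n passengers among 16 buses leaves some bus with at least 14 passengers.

209

With 208 passengers one could put exactly 13 in each of the 16 buses, and no bus would reach 14.
One more passenger must land in a bus that already has 13, giving it 14.
So 16 × 13 + 1 = 209 passengers are required.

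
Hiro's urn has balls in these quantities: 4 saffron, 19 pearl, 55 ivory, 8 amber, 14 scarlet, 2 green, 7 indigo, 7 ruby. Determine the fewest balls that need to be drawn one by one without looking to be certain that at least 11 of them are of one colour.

By pigeonhole, the 8 colours are the holes; the balls drawn are the pigeons.
To avoid 11 of any one colour, the worst case takes at most 10 of each colour, or every ball of a colour that has fewer than 10.
That gives 4 + 10 + 10 + 8 + 10 + 2 + 7 + 7 = 58 balls with no colour reaching 11.
The next ball forces some colour to 11, so 58 + 1 = 59.

59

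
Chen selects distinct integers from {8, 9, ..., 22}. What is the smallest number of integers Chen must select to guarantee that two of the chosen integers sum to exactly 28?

Group the elements by complementary pair {x, 28−x}: {8,20}, {9,19}, {10,18}, …, giving 6 two-element pairs, the single value 14 (it cannot pair with itself since the integers are distinct), and 2 integers whose partner 28−x falls outside [8,22].
By the pigeonhole principle, treating each of those 9 groups as a pigeonhole, one can pick one integer per group — 9 integers — with no two summing to 28.
The 10th integer lands in an occupied pair, forcing a sum of 28.

10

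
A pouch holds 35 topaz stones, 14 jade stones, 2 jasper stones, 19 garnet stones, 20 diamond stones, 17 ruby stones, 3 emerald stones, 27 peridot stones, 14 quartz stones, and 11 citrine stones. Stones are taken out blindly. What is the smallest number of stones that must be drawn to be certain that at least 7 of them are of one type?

54

An adversary could hand out at most 6 stones per type (jasper, emerald run out sooner): 6 + 6 + 2 + 6 + 6 + 6 + 3 + 6 + 6 + 6 = 53 stones and still no type has 7.
One more stone lands in a type already at 6, so 54 draws are enough and 53 are not.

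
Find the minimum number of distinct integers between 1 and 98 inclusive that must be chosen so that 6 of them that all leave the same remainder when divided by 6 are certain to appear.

By the pigeonhole principle, the 6 residue classes mod 6 are the pigeonholes.
With 30 integers one could put 5 in each residue class and have no class reach 6.
The 31st integer pushes some class to 6, so 6·5 + 1 = 31.

31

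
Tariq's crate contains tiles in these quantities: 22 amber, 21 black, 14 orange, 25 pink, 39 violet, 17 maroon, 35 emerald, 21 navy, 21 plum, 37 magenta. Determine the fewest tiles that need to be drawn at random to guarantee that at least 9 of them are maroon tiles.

In the worst case for collecting maroon tiles, every non-maroon tile comes out first.
There are 22 + 21 + 14 + 25 + 39 + 35 + 21 + 21 + 37 = 235 non-maroon tiles altogether.
After those, each further tile must be maroon, so 235 + 9 = 244 draws guarantee 9 maroon tiles.

244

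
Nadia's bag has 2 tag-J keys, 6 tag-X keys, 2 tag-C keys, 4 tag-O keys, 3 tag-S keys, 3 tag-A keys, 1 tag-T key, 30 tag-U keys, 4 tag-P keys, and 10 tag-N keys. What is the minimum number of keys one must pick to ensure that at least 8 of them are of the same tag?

An adversary could hand out at most 7 keys per tag (8 tags run out sooner): 2 + 6 + 2 + 4 + 3 + 3 + 1 + 7 + 4 + 7 = 39 keys and still no tag has 8.
By pigeonhole, one more key lands in a tag already at 7, so 40 draws are enough and 39 are not.

40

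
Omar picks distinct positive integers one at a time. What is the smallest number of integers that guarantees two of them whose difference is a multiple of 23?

24

Integers whose pairwise differences are multiples of 23 are exactly those sharing a remainder mod 23. By pigeonhole, the 23 residue classes mod 23 are the pigeonholes.
With 23 integers one could put 1 in each residue class and have no class reach 2.
The 24th integer pushes some class to 2, so 23·1 + 1 = 24.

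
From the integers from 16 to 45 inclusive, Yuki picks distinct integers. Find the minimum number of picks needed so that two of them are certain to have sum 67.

19

Two chosen integers sum to 67 exactly when both halves of some pair {x, 67−x} with 22 ≤ x ≤ 67−x ≤ 45 are chosen — 12 such pairs.
The remaining 6 elements (those with no distinct partner in range) can never complete a 67-sum, so the worst case takes all of them and one from each pair: 6 + 12 = 18.
Pigeonhole: the 19th integer has to be the second member of some pair, so 18 + 1 = 19.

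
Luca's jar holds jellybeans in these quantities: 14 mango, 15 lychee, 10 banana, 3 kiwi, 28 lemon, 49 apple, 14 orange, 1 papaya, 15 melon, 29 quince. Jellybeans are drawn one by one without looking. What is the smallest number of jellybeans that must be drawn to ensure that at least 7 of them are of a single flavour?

An adversary could hand out at most 6 jellybeans per flavour (kiwi, papaya run out sooner): 6 + 6 + 6 + 3 + 6 + 6 + 6 + 1 + 6 + 6 = 52 jellybeans and still no flavour has 7.
Pigeonhole: one more jellybean lands in a flavour already at 6, so 53 draws are enough and 52 are not.

53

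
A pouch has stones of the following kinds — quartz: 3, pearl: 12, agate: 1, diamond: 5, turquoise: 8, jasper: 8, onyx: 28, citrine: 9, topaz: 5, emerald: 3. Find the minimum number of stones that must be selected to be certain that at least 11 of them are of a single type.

63

An adversary could hand out at most 10 stones per type (8 types run out sooner): 3 + 10 + 1 + 5 + 8 + 8 + 10 + 9 + 5 + 3 = 62 stones and still no type has 11.
By pigeonhole, one more stone lands in a type already at 10, so 63 draws are enough and 62 are not.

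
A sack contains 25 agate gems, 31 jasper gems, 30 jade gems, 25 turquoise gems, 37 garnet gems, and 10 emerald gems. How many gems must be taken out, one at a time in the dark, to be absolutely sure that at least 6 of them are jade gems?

In the worst case for collecting jade gems, every non-jade gem comes out first.
There are 25 + 31 + 25 + 37 + 10 = 128 non-jade gems altogether.
After those, each further gem must be jade, so 128 + 6 = 134 draws guarantee 6 jade gems.

134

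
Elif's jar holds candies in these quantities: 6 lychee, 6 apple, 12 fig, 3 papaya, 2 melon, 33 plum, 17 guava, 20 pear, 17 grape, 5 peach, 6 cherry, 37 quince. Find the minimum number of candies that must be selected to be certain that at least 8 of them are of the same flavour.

71

By pigeonhole, put each drawn candy into a box by flavour. The largest draw with every box below 8 takes min(count, 7) from each flavour; flavours with fewer than 7 contribute all they have.
Σ min(cᵢ, 7) = 6 + 6 + 7 + 3 + 2 + 7 + 7 + 7 + 7 + 5 + 6 + 7 = 70.
Draw number 70 + 1 = 71 must push one box to 8.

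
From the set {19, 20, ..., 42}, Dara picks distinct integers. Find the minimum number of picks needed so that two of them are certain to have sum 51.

18

A set avoiding the sum 51 can contain at most one of each pair {x, 51−x}, plus the 10 elements whose complement lies outside the range.
The integers 26, …, 42 (17 of them) are such a set: any two sum to at least 26+27 = 53 > 51.
Any 18th integer completes one of the 7 pairs, so 18 choices force a sum of 51.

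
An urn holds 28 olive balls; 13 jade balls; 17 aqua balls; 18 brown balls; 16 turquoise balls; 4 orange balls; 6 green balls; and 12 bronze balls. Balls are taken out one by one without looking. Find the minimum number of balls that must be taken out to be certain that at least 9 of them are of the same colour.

Pigeonhole: the 8 colours are the holes; the balls drawn are the pigeons.
To avoid 9 of any one colour, the worst case takes at most 8 of each colour, or every ball of a colour that has fewer than 8.
That gives 8 + 8 + 8 + 8 + 8 + 4 + 6 + 8 = 58 balls with no colour reaching 9.
The next ball forces some colour to 9, so 58 + 1 = 59.

59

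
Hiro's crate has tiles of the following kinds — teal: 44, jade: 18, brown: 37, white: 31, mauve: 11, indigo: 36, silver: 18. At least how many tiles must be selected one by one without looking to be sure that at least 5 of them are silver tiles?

182

In the worst case for collecting silver tiles, every non-silver tile comes out first.
There are 44 + 18 + 37 + 31 + 11 + 36 = 177 non-silver tiles altogether.
After those, each further tile must be silver, so 177 + 5 = 182 draws guarantee 5 silver tiles.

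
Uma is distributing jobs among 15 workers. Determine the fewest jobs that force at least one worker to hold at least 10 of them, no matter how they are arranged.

With 135 jobs one could put exactly 9 in each of the 15 workers, and no worker would reach 10.
One more job must land in a worker that already has 9, giving it 10.
So 15 × 9 + 1 = 136 jobs are required.

136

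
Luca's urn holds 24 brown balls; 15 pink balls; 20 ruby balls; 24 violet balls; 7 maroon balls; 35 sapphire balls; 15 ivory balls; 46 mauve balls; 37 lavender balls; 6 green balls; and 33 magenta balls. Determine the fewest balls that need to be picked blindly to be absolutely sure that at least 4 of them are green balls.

260

In the worst case for collecting green balls, every non-green ball comes out first.
There are 24 + 15 + 20 + 24 + 7 + 35 + 15 + 46 + 37 + 33 = 256 non-green balls altogether.
After those, each further ball must be green, so 256 + 4 = 260 draws guarantee 4 green balls.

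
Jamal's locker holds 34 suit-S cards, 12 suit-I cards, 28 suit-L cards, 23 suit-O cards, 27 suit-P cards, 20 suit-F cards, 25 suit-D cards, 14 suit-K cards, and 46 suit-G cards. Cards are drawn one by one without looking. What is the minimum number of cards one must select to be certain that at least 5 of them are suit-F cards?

In the worst case for collecting suit-F cards, every non-suit-F card comes out first.
There are 34 + 12 + 28 + 23 + 27 + 25 + 14 + 46 = 209 non-suit-F cards altogether.
After those, each further card must be suit-F, so 209 + 5 = 214 draws guarantee 5 suit-F cards.

214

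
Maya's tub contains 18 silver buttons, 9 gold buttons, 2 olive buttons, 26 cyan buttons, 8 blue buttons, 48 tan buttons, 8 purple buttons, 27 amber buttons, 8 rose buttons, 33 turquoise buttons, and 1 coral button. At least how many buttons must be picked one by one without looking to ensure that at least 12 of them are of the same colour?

By the pigeonhole principle, put each drawn button into a box by colour. The largest draw with every box below 12 takes min(count, 11) from each colour; colours with fewer than 11 contribute all they have.
Σ min(cᵢ, 11) = 11 + 9 + 2 + 11 + 8 + 11 + 8 + 11 + 8 + 11 + 1 = 91.
Draw number 91 + 1 = 92 must push one box to 12.

92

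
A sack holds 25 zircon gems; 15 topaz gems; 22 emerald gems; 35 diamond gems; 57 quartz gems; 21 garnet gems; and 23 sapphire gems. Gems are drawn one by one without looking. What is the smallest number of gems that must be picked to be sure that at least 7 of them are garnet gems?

In the worst case for collecting garnet gems, every non-garnet gem comes out first.
There are 25 + 15 + 22 + 35 + 57 + 23 = 177 non-garnet gems altogether.
After those, each further gem must be garnet, so 177 + 7 = 184 draws guarantee 7 garnet gems.

184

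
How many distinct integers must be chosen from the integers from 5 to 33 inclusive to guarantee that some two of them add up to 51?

A set avoiding the sum 51 can contain at most one of each pair {x, 51−x}, plus the 13 elements whose complement lies outside the range.
The integers 5, …, 25 (21 of them) are such a set: any two sum to at least 5+6 = 11 and at most 24+25 = 49 < 51.
Any 22nd integer completes one of the 8 pairs, so 22 choices force a sum of 51.

22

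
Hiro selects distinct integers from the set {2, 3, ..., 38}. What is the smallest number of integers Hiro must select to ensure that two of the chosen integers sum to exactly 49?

24

A set avoiding the sum 49 can contain at most one of each pair {x, 49−x}, plus the 9 elements whose complement lies outside the range.
The integers 2, …, 24 (23 of them) are such a set: any two sum to at least 2+3 = 5 and at most 23+24 = 47 < 49.
Any 24th integer completes one of the 14 pairs, so 24 choices force a sum of 49.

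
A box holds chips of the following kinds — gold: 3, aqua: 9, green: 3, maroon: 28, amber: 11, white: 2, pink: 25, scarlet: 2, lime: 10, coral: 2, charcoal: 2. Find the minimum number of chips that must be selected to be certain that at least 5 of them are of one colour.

35

Pigeonhole: the 11 colours are the holes; the chips drawn are the pigeons.
To avoid 5 of any one colour, the worst case takes at most 4 of each colour, or every chip of a colour that has fewer than 4.
That gives 3 + 4 + 3 + 4 + 4 + 2 + 4 + 2 + 4 + 2 + 2 = 34 chips with no colour reaching 5.
The next chip forces some colour to 5, so 34 + 1 = 35.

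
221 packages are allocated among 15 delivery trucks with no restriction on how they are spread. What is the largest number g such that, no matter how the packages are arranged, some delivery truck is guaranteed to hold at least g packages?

15

The 15 delivery trucks are the holes and the 221 packages are the pigeons.
If every delivery truck held at most 14 packages, the total would be at most 15 × 14 = 210, which is less than 221.
So some delivery truck holds at least ⌈221/15⌉ = 15 packages.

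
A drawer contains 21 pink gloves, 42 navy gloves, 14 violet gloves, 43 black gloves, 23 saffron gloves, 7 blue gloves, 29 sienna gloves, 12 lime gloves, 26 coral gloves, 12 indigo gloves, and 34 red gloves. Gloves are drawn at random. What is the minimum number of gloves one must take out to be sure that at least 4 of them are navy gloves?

In the worst case for collecting navy gloves, every non-navy glove comes out first.
There are 21 + 14 + 43 + 23 + 7 + 29 + 12 + 26 + 12 + 34 = 221 non-navy gloves altogether.
After those, each further glove must be navy, so 221 + 4 = 225 draws guarantee 4 navy gloves.

225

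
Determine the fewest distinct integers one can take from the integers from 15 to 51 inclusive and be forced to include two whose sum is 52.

27

Two chosen integers sum to 52 exactly when both halves of some pair {x, 52−x} with 15 ≤ x ≤ 52−x ≤ 37 are chosen — 11 such pairs.
The remaining 15 elements (those with no distinct partner in range) can never complete a 52-sum, so the worst case takes all of them and one from each pair: 15 + 11 = 26.
The 27th integer has to be the second member of some pair, so 26 + 1 = 27.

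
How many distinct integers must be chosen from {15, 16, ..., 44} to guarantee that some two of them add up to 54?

Group the elements by complementary pair {x, 54−x}: {15,39}, {16,38}, {17,37}, …, giving 12 two-element pairs, the single value 27 (it cannot pair with itself since the integers are distinct), and 5 integers whose partner 54−x falls outside [15,44].
Pigeonhole: treating each of those 18 groups as a pigeonhole, one can pick one integer per group — 18 integers — with no two summing to 54.
The 19th integer lands in an occupied pair, forcing a sum of 54.

19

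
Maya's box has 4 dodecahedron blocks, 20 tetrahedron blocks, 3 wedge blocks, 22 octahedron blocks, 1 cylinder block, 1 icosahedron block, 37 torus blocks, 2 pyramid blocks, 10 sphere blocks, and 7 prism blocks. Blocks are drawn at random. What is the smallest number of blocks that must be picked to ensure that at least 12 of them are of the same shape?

62

The 10 shapes are the holes; the blocks drawn are the pigeons.
To avoid 12 of any one shape, the worst case takes at most 11 of each shape, or every block of a shape that has fewer than 11.
That gives 4 + 11 + 3 + 11 + 1 + 1 + 11 + 2 + 10 + 7 = 61 blocks with no shape reaching 12.
The next block forces some shape to 12, so 61 + 1 = 62.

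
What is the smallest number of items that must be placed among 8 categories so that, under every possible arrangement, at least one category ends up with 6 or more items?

With 40 items one could put exactly 5 in each of the 8 categories, and no category would reach 6.
Pigeonhole: one more item must land in a category that already has 5, giving it 6.
So 8 × 5 + 1 = 41 items are required.

41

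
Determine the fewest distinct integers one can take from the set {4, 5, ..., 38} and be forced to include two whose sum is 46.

Two chosen integers sum to 46 exactly when both halves of some pair {x, 46−x} with 8 ≤ x ≤ 46−x ≤ 38 are chosen — 15 such pairs.
The remaining 5 elements (those with no distinct partner in range) can never complete a 46-sum, so the worst case takes all of them and one from each pair: 5 + 15 = 20.
The 21st integer has to be the second member of some pair, so 20 + 1 = 21.

21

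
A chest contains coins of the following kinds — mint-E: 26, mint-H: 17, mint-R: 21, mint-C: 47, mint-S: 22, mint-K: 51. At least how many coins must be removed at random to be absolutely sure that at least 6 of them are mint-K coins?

In the worst case for collecting mint-K coins, every non-mint-K coin comes out first.
There are 26 + 17 + 21 + 47 + 22 = 133 non-mint-K coins altogether.
After those, each further coin must be mint-K, so 133 + 6 = 139 draws guarantee 6 mint-K coins.

139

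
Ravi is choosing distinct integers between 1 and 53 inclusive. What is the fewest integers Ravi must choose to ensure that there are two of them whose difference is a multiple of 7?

8

Integers whose pairwise differences are multiples of 7 are exactly those sharing a remainder mod 7. By pigeonhole, the 7 residue classes mod 7 are the pigeonholes.
With 7 integers one could put 1 in each residue class and have no class reach 2.
The 8th integer pushes some class to 2, so 7·1 + 1 = 8.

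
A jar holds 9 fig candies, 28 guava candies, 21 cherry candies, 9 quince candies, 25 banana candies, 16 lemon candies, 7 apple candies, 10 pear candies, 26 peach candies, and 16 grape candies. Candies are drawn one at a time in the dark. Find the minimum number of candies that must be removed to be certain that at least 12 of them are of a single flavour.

By the pigeonhole principle, put each drawn candy into a box by flavour. The largest draw with every box below 12 takes min(count, 11) from each flavour; flavours with fewer than 11 contribute all they have.
Σ min(cᵢ, 11) = 9 + 11 + 11 + 9 + 11 + 11 + 7 + 10 + 11 + 11 = 101.
Draw number 101 + 1 = 102 must push one box to 12.

102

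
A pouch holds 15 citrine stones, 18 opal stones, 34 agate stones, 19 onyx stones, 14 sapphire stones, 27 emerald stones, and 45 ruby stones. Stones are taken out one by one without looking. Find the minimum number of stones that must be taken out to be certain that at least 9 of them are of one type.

57

By the pigeonhole principle, put each drawn stone into a box by type. The largest draw with every box below 9 takes min(count, 8) from each type.
Σ min(cᵢ, 8) = 8 + 8 + 8 + 8 + 8 + 8 + 8 = 56.
Draw number 56 + 1 = 57 must push one box to 9.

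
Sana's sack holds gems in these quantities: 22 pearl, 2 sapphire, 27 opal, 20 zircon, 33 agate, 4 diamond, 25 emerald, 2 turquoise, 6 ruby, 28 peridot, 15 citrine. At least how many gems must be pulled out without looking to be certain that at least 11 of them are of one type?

85

An adversary could hand out at most 10 gems per type (4 types run out sooner): 10 + 2 + 10 + 10 + 10 + 4 + 10 + 2 + 6 + 10 + 10 = 84 gems and still no type has 11.
One more gem lands in a type already at 10, so 85 draws are enough and 84 are not.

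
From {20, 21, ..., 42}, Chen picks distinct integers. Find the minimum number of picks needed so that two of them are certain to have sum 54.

17

A set avoiding the sum 54 can contain at most one of each pair {x, 54−x}, plus the 9 elements whose complement lies outside the range or equal to its own complement.
The integers 27, …, 42 (16 of them) are such a set: any two sum to at least 27+28 = 55 > 54.
Pigeonhole: any 17th integer completes one of the 7 pairs, so 17 choices force a sum of 54.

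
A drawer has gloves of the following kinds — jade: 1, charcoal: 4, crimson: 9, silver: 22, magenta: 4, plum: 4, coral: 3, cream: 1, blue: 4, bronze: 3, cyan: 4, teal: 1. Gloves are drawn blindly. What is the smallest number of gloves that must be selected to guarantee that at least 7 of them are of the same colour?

Put each drawn glove into a box by colour. The largest draw with every box below 7 takes min(count, 6) from each colour; colours with fewer than 6 contribute all they have.
Σ min(cᵢ, 6) = 1 + 4 + 6 + 6 + 4 + 4 + 3 + 1 + 4 + 3 + 4 + 1 = 41.
Draw number 41 + 1 = 42 must push one box to 7.

42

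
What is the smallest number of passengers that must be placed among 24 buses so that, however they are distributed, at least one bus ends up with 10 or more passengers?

217

With 216 passengers one could put exactly 9 in each of the 24 buses, and no bus would reach 10.
By the pigeonhole principle, one more passenger must land in a bus that already has 9, giving it 10.
So 24 × 9 + 1 = 217 passengers are required.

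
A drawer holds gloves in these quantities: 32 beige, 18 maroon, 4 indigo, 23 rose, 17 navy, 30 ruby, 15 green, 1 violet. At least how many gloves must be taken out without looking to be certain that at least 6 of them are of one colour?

36

Pigeonhole: the 8 colours are the holes; the gloves drawn are the pigeons.
To avoid 6 of any one colour, the worst case takes at most 5 of each colour, or every glove of a colour that has fewer than 5.
That gives 5 + 5 + 4 + 5 + 5 + 5 + 5 + 1 = 35 gloves with no colour reaching 6.
The next glove forces some colour to 6, so 35 + 1 = 36.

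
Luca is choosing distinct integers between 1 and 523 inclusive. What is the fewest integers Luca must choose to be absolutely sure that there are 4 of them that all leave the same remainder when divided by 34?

The 34 residue classes mod 34 are the pigeonholes.
With 102 integers one could put 3 in each residue class and have no class reach 4.
The 103rd integer pushes some class to 4, so 34·3 + 1 = 103.

103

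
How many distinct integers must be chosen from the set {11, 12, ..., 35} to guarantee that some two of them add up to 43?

15

A set avoiding the sum 43 can contain at most one of each pair {x, 43−x}, plus the 3 elements whose complement lies outside the range.
The integers 22, …, 35 (14 of them) are such a set: any two sum to at least 22+23 = 45 > 43.
Any 15th integer completes one of the 11 pairs, so 15 choices force a sum of 43.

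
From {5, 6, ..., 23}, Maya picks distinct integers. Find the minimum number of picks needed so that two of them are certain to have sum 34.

14

Group the elements by complementary pair {x, 34−x}: {11,23}, {12,22}, {13,21}, …, giving 6 two-element pairs, the single value 17 (it cannot pair with itself since the integers are distinct), and 6 integers whose partner 34−x falls outside [5,23].
By pigeonhole, treating each of those 13 groups as a pigeonhole, one can pick one integer per group — 13 integers — with no two summing to 34.
The 14th integer lands in an occupied pair, forcing a sum of 34.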